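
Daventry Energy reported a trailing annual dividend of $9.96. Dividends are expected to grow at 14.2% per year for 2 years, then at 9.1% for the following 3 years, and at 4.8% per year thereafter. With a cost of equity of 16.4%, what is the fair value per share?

Three-stage DDM. Project D₁…D_5; terminal Gordon value at t=5 with g = 0.048; discount at r = 0.164.
D_1 = 11.3743
D_2 = 12.9895
D_3 = 14.1715
D_4 = 15.4611
D_5 = 16.8681
TV_5 = 17.6778/(0.164−0.048) = 152.3944
P₀ = Σ Dₜ/(1+r)ᵗ + TV_5/(1+r)^5 = 115.9798

$115.98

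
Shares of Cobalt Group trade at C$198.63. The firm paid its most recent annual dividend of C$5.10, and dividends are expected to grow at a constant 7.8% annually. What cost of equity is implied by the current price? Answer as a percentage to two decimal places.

10.57%

Rearranging the constant-growth DDM: r = D₁/P₀ + g.
D₁ = 5.10 × (1 + 0.078) = 5.4978.
r = 5.4978 / 198.63 + 0.078 = 0.02768 + 0.078 = 0.10568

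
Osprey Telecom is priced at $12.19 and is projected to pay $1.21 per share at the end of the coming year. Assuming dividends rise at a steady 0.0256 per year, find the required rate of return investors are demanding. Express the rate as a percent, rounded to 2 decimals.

12.49%

Rearranging the constant-growth DDM: r = D₁/P₀ + g.
r = 1.2100 / 12.19 + 0.0256 = 0.09926 + 0.0256 = 0.12486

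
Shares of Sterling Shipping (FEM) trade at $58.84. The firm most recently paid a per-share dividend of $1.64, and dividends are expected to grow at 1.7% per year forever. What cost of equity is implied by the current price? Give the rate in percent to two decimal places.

Rearranging the constant-growth DDM: r = D₁/P₀ + g.
D₁ = 1.64 × (1 + 0.017) = 1.6679.
r = 1.6679 / 58.84 + 0.017 = 0.02835 + 0.017 = 0.04535

4.53%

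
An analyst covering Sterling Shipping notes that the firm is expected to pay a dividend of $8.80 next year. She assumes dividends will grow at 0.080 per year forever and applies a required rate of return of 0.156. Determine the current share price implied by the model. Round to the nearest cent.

Gordon growth model: P₀ = D₁/(r − g), with D₁ = 8.80 given directly.
P₀ = 8.8000 / (0.156 − 0.08) = 8.8000 / 0.076 = 115.7895

$115.79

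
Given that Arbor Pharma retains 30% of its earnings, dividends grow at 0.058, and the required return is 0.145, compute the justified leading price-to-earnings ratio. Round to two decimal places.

8.05

Payout ratio b = 1 − 0.30 = 0.70.
Justified leading P/E = b/(r−g) = 0.70/(0.145−0.058) = 8.0460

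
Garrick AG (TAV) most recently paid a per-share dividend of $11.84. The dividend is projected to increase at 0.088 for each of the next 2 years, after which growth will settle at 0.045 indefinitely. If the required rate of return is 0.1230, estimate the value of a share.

Two-stage DDM. Project D₁…D_2 at 0.088, terminal growth 0.045, discount at r = 0.123.
D_1 = 12.8819
D_2 = 14.0155
Terminal value at t=2: TV = D_3/(r−g) = 14.6462/(0.123−0.045) = 187.7722
P₀ = 12.8819/(1+0.123)^1 + 14.0155/(1+0.123)^2 + 187.7722/(1+0.123)^2 = 171.4766

$171.48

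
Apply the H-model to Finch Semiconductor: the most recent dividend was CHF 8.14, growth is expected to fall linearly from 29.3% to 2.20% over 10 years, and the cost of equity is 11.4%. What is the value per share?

CHF 210.31

H-model: P₀ = D₀[(1+g_L) + H(g_S−g_L)]/(r−g_L), with H = 10/2 = 5.
P₀ = 8.14 × [(1+0.022) + 5×(0.293−0.022)] / (0.114−0.022)
   = 8.14 × 2.3770 / 0.092 = 210.3128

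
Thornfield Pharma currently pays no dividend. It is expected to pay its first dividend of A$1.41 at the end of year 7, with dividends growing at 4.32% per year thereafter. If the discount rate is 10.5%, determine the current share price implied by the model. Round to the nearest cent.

Deferred-dividend DDM. At t=6 the remaining stream is a growing perpetuity with first payment D_7 = 1.41.
V_6 = D_7/(r−g) = 1.41/(0.105−0.0432) = 22.8155
P₀ = V_6/(1+r)^6 = 22.8155/(1+0.105)^6 = 12.5331

A$12.53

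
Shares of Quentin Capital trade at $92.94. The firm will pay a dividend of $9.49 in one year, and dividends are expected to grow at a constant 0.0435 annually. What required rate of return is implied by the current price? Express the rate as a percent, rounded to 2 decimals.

Rearranging the constant-growth DDM: r = D₁/P₀ + g.
r = 9.4900 / 92.94 + 0.0435 = 0.10211 + 0.0435 = 0.14561

14.56%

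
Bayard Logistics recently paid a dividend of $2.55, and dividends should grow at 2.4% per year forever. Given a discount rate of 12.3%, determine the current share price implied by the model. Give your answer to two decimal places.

$26.38

Gordon growth model: P₀ = D₁/(r − g). D₁ = 2.55 × (1 + 0.024) = 2.6112.
P₀ = 2.6112 / (0.123 − 0.024) = 2.6112 / 0.099 = 26.3758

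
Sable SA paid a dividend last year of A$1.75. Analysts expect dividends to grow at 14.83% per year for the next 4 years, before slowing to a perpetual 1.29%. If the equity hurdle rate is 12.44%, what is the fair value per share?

Two-stage DDM. Project D₁…D_4 at 0.1483, terminal growth 0.0129, discount at r = 0.1244.
D_1 = 2.0095
D_2 = 2.3075
D_3 = 2.6497
D_4 = 3.0427
Terminal value at t=4: TV = D_5/(r−g) = 3.0820/(0.1244−0.0129) = 27.6408
P₀ = 2.0095/(1+0.1244)^1 + 2.3075/(1+0.1244)^2 + 2.6497/(1+0.1244)^3 + 3.0427/(1+0.1244)^4 + 27.6408/(1+0.1244)^4 = 24.6729

A$24.67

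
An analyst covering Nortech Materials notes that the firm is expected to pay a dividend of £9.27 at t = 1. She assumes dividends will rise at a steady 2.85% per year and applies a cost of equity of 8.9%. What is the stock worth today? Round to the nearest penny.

Gordon growth model: P₀ = D₁/(r − g), with D₁ = 9.27 given directly.
P₀ = 9.2700 / (0.089 − 0.0285) = 9.2700 / 0.0605 = 153.2231

£153.22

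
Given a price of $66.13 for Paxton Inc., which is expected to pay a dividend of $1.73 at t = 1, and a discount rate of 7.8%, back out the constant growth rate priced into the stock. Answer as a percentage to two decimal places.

From P₀ = D₁/(r − g), the implied growth is g = r − D₁/P₀.
g = 0.078 − 1.73/66.13 = 0.078 − 0.02616 = 0.05184

5.18%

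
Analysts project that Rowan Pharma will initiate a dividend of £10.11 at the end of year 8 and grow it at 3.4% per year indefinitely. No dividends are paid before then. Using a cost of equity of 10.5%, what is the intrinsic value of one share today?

Deferred-dividend DDM. At t=7 the remaining stream is a growing perpetuity with first payment D_8 = 10.11.
V_7 = D_8/(r−g) = 10.11/(0.105−0.034) = 142.3944
P₀ = V_7/(1+r)^7 = 142.3944/(1+0.105)^7 = 70.7875

£70.79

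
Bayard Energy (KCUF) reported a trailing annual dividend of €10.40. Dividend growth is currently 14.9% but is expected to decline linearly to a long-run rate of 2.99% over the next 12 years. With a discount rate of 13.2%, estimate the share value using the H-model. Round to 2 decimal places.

H-model: P₀ = D₀[(1+g_L) + H(g_S−g_L)]/(r−g_L), with H = 12/2 = 6.
P₀ = 10.40 × [(1+0.0299) + 6×(0.149−0.0299)] / (0.132−0.0299)
   = 10.40 × 1.7445 / 0.1021 = 177.6964

€177.70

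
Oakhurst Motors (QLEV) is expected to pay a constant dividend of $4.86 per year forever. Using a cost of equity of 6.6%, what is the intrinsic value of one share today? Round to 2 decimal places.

Zero-growth DDM (perpetuity): P₀ = D/r = 4.86 / 0.066 = 73.6364

$73.64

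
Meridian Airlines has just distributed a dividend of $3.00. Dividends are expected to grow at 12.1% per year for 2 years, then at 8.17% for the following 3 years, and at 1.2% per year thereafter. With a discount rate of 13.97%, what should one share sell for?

$33.37

Three-stage DDM. Project D₁…D_5; terminal Gordon value at t=5 with g = 0.012; discount at r = 0.1397.
D_1 = 3.3630
D_2 = 3.7699
D_3 = 4.0779
D_4 = 4.4111
D_5 = 4.7715
TV_5 = 4.8287/(0.1397−0.012) = 37.8131
P₀ = Σ Dₜ/(1+r)ᵗ + TV_5/(1+r)^5 = 33.3685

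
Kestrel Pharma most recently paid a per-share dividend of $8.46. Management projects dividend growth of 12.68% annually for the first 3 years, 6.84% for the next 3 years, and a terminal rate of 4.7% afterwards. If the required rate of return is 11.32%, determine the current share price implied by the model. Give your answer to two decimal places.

Three-stage DDM. Project D₁…D_6; terminal Gordon value at t=6 with g = 0.047; discount at r = 0.1132.
D_1 = 9.5327
D_2 = 10.7415
D_3 = 12.1035
D_4 = 12.9314
D_5 = 13.8159
D_6 = 14.7609
TV_6 = 15.4547/(0.1132−0.047) = 233.4539
P₀ = Σ Dₜ/(1+r)ᵗ + TV_6/(1+r)^6 = 172.9412

$172.94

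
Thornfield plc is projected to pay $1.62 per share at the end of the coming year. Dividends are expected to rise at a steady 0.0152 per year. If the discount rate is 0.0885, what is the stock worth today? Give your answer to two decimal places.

$22.10

Gordon growth model: P₀ = D₁/(r − g), with D₁ = 1.62 given directly.
P₀ = 1.6200 / (0.0885 − 0.0152) = 1.6200 / 0.0733 = 22.1010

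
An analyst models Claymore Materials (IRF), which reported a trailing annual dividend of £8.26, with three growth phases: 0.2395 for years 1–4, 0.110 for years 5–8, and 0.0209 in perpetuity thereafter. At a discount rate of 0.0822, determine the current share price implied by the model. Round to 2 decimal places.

Three-stage DDM. Project D₁…D_8; terminal Gordon value at t=8 with g = 0.0209; discount at r = 0.0822.
D_1 = 10.2383
D_2 = 12.6903
D_3 = 15.7297
D_4 = 19.4969
D_5 = 21.6416
D_6 = 24.0222
D_7 = 26.6646
D_8 = 29.5977
TV_8 = 30.2163/(0.0822−0.0209) = 492.9250
P₀ = Σ Dₜ/(1+r)ᵗ + TV_8/(1+r)^8 = 369.5385

£369.54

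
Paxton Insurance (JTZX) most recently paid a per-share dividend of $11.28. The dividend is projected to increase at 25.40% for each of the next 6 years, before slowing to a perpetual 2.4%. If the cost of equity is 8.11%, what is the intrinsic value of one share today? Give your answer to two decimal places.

Two-stage DDM. Project D₁…D_6 at 0.254, terminal growth 0.024, discount at r = 0.0811.
D_1 = 14.1451
D_2 = 17.7380
D_3 = 22.2434
D_4 = 27.8933
D_5 = 34.9781
D_6 = 43.8626
Terminal value at t=6: TV = D_7/(r−g) = 44.9153/(0.0811−0.024) = 786.6077
P₀ = 14.1451/(1+0.0811)^1 + 17.7380/(1+0.0811)^2 + 22.2434/(1+0.0811)^3 + 27.8933/(1+0.0811)^4 + 34.9781/(1+0.0811)^5 + 43.8626/(1+0.0811)^6 + 786.6077/(1+0.0811)^6 = 610.1183

$610.12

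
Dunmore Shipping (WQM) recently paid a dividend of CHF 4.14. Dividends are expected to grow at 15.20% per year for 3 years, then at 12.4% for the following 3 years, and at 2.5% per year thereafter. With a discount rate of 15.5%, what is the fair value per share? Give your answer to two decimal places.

Three-stage DDM. Project D₁…D_6; terminal Gordon value at t=6 with g = 0.025; discount at r = 0.155.
D_1 = 4.7693
D_2 = 5.4942
D_3 = 6.3293
D_4 = 7.1142
D_5 = 7.9963
D_6 = 8.9879
TV_6 = 9.2126/(0.155−0.025) = 70.8659
P₀ = Σ Dₜ/(1+r)ᵗ + TV_6/(1+r)^6 = 53.8794

CHF 53.88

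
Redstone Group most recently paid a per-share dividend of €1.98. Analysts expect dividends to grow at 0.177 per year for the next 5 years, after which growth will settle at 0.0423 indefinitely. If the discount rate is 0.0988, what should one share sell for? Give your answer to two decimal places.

Two-stage DDM. Project D₁…D_5 at 0.177, terminal growth 0.0423, discount at r = 0.0988.
D_1 = 2.3305
D_2 = 2.7430
D_3 = 3.2285
D_4 = 3.7999
D_5 = 4.4725
Terminal value at t=5: TV = D_6/(r−g) = 4.6617/(0.0988−0.0423) = 82.5072
P₀ = 2.3305/(1+0.0988)^1 + 2.7430/(1+0.0988)^2 + 3.2285/(1+0.0988)^3 + 3.7999/(1+0.0988)^4 + 4.4725/(1+0.0988)^5 + 82.5072/(1+0.0988)^5 = 63.7361

€63.74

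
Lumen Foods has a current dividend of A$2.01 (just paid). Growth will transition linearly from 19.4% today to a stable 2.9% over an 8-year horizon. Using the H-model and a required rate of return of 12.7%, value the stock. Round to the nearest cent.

H-model: P₀ = D₀[(1+g_L) + H(g_S−g_L)]/(r−g_L), with H = 8/2 = 4.
P₀ = 2.01 × [(1+0.029) + 4×(0.194−0.029)] / (0.127−0.029)
   = 2.01 × 1.6890 / 0.098 = 34.6417

A$34.64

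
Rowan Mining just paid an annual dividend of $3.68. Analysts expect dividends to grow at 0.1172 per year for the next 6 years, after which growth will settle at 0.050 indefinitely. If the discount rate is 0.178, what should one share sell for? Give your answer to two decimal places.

Two-stage DDM. Project D₁…D_6 at 0.1172, terminal growth 0.05, discount at r = 0.178.
D_1 = 4.1113
D_2 = 4.5931
D_3 = 5.1315
D_4 = 5.7329
D_5 = 6.4048
D_6 = 7.1554
Terminal value at t=6: TV = D_7/(r−g) = 7.5132/(0.178−0.05) = 58.6966
P₀ = 4.1113/(1+0.178)^1 + 4.5931/(1+0.178)^2 + 5.1315/(1+0.178)^3 + 5.7329/(1+0.178)^4 + 6.4048/(1+0.178)^5 + 7.1554/(1+0.178)^6 + 58.6966/(1+0.178)^6 = 40.3828

$40.38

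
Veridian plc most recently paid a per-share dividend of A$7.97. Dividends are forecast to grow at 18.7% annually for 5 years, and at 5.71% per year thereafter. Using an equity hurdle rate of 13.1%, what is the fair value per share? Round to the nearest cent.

Two-stage DDM. Project D₁…D_5 at 0.187, terminal growth 0.0571, discount at r = 0.131.
D_1 = 9.4604
D_2 = 11.2295
D_3 = 13.3294
D_4 = 15.8220
D_5 = 18.7807
Terminal value at t=5: TV = D_6/(r−g) = 19.8531/(0.131−0.0571) = 268.6480
P₀ = 9.4604/(1+0.131)^1 + 11.2295/(1+0.131)^2 + 13.3294/(1+0.131)^3 + 15.8220/(1+0.131)^4 + 18.7807/(1+0.131)^5 + 268.6480/(1+0.131)^5 = 191.3428

A$191.34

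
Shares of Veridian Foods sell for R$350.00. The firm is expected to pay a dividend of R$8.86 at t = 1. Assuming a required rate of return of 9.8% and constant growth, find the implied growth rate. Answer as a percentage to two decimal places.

From P₀ = D₁/(r − g), the implied growth is g = r − D₁/P₀.
g = 0.098 − 8.86/350.00 = 0.098 − 0.02531 = 0.07269

7.27%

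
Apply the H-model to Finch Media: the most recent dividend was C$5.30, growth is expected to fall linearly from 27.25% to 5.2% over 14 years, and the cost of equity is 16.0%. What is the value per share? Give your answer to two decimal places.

C$127.37

H-model: P₀ = D₀[(1+g_L) + H(g_S−g_L)]/(r−g_L), with H = 14/2 = 7.
P₀ = 5.30 × [(1+0.052) + 7×(0.2725−0.052)] / (0.16−0.052)
   = 5.30 × 2.5955 / 0.108 = 127.3718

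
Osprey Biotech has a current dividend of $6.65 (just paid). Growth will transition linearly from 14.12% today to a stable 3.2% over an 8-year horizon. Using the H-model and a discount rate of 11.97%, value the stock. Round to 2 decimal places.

$111.37

H-model: P₀ = D₀[(1+g_L) + H(g_S−g_L)]/(r−g_L), with H = 8/2 = 4.
P₀ = 6.65 × [(1+0.032) + 4×(0.1412−0.032)] / (0.1197−0.032)
   = 6.65 × 1.4688 / 0.0877 = 111.3742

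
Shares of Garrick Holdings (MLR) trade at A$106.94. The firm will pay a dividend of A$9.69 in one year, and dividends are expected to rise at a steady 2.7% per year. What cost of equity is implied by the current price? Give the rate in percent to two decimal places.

Rearranging the constant-growth DDM: r = D₁/P₀ + g.
r = 9.6900 / 106.94 + 0.027 = 0.09061 + 0.027 = 0.11761

11.76%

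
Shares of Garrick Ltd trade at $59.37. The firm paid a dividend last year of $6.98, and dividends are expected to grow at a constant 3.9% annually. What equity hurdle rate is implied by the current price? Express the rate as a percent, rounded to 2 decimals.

16.12%

Rearranging the constant-growth DDM: r = D₁/P₀ + g.
D₁ = 6.98 × (1 + 0.039) = 7.2522.
r = 7.2522 / 59.37 + 0.039 = 0.12215 + 0.039 = 0.16115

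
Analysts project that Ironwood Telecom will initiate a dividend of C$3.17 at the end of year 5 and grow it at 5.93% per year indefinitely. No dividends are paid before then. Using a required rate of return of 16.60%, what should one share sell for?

Deferred-dividend DDM. At t=4 the remaining stream is a growing perpetuity with first payment D_5 = 3.17.
V_4 = D_5/(r−g) = 3.17/(0.166−0.0593) = 29.7095
P₀ = V_4/(1+r)^4 = 29.7095/(1+0.166)^4 = 16.0731

C$16.07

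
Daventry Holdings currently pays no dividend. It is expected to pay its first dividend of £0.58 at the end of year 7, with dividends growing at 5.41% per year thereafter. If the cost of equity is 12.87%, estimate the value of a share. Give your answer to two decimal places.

Deferred-dividend DDM. At t=6 the remaining stream is a growing perpetuity with first payment D_7 = 0.58.
V_6 = D_7/(r−g) = 0.58/(0.1287−0.0541) = 7.7748
P₀ = V_6/(1+r)^6 = 7.7748/(1+0.1287)^6 = 3.7603

£3.76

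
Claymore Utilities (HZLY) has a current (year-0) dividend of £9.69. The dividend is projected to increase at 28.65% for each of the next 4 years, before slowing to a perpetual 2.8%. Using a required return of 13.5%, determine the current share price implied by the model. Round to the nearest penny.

Two-stage DDM. Project D₁…D_4 at 0.2865, terminal growth 0.028, discount at r = 0.135.
D_1 = 12.4662
D_2 = 16.0377
D_3 = 20.6326
D_4 = 26.5438
Terminal value at t=4: TV = D_5/(r−g) = 27.2870/(0.135−0.028) = 255.0188
P₀ = 12.4662/(1+0.135)^1 + 16.0377/(1+0.135)^2 + 20.6326/(1+0.135)^3 + 26.5438/(1+0.135)^4 + 255.0188/(1+0.135)^4 = 207.2089

£207.21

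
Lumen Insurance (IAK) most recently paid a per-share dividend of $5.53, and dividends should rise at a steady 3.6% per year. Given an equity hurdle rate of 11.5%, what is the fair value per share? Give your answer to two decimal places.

$72.52

Gordon growth model: P₀ = D₁/(r − g). D₁ = 5.53 × (1 + 0.036) = 5.7291.
P₀ = 5.7291 / (0.115 − 0.036) = 5.7291 / 0.079 = 72.5200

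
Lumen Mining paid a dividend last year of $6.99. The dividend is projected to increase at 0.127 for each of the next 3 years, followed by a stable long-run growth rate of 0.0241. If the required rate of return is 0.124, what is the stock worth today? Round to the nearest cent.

Two-stage DDM. Project D₁…D_3 at 0.127, terminal growth 0.0241, discount at r = 0.124.
D_1 = 7.8777
D_2 = 8.8782
D_3 = 10.0057
Terminal value at t=3: TV = D_4/(r−g) = 10.2469/(0.124−0.0241) = 102.5713
P₀ = 7.8777/(1+0.124)^1 + 8.8782/(1+0.124)^2 + 10.0057/(1+0.124)^3 + 102.5713/(1+0.124)^3 = 93.3137

$93.31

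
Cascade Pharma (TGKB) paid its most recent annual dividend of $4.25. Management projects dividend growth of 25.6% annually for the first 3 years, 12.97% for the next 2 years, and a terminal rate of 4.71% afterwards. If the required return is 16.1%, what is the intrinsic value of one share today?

$72.12

Three-stage DDM. Project D₁…D_5; terminal Gordon value at t=5 with g = 0.0471; discount at r = 0.161.
D_1 = 5.3380
D_2 = 6.7045
D_3 = 8.4209
D_4 = 9.5131
D_5 = 10.7469
TV_5 = 11.2531/(0.161−0.0471) = 98.7981
P₀ = Σ Dₜ/(1+r)ᵗ + TV_5/(1+r)^5 = 72.1202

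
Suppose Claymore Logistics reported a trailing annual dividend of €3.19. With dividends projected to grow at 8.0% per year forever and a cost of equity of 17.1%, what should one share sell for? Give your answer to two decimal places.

Gordon growth model: P₀ = D₁/(r − g). D₁ = 3.19 × (1 + 0.08) = 3.4452.
P₀ = 3.4452 / (0.171 − 0.08) = 3.4452 / 0.091 = 37.8593

€37.86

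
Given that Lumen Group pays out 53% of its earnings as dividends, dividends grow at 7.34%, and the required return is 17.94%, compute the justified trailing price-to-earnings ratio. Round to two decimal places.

Justified trailing P/E = b(1+g)/(r−g) = 0.53×(1+0.0734)/(0.1794−0.0734) = 5.3670

5.37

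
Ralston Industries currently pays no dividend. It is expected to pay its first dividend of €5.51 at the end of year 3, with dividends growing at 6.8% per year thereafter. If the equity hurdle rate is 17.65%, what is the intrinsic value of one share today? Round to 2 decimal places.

€36.69

Deferred-dividend DDM. At t=2 the remaining stream is a growing perpetuity with first payment D_3 = 5.51.
V_2 = D_3/(r−g) = 5.51/(0.1765−0.068) = 50.7834
P₀ = V_2/(1+r)^2 = 50.7834/(1+0.1765)^2 = 36.6892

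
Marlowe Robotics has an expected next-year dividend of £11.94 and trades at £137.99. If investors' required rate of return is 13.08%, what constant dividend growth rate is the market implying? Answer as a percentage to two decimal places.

From P₀ = D₁/(r − g), the implied growth is g = r − D₁/P₀.
g = 0.1308 − 11.94/137.99 = 0.1308 − 0.08653 = 0.04427

4.43%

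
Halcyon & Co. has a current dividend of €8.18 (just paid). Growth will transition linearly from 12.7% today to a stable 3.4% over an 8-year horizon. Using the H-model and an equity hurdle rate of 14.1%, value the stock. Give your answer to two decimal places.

€107.49

H-model: P₀ = D₀[(1+g_L) + H(g_S−g_L)]/(r−g_L), with H = 8/2 = 4.
P₀ = 8.18 × [(1+0.034) + 4×(0.127−0.034)] / (0.141−0.034)
   = 8.18 × 1.4060 / 0.107 = 107.4867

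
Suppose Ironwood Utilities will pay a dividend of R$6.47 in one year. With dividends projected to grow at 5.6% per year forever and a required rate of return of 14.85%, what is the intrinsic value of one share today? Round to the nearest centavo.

R$69.95

Gordon growth model: P₀ = D₁/(r − g), with D₁ = 6.47 given directly.
P₀ = 6.4700 / (0.1485 − 0.056) = 6.4700 / 0.0925 = 69.9459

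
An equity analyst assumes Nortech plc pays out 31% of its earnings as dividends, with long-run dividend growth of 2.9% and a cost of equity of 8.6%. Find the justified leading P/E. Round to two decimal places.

5.44

Justified leading P/E = b/(r−g) = 0.31/(0.086−0.029) = 5.4386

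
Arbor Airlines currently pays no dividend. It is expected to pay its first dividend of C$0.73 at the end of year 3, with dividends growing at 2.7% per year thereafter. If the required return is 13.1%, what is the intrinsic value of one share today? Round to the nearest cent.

C$5.49

Deferred-dividend DDM. At t=2 the remaining stream is a growing perpetuity with first payment D_3 = 0.73.
V_2 = D_3/(r−g) = 0.73/(0.131−0.027) = 7.0192
P₀ = V_2/(1+r)^2 = 7.0192/(1+0.131)^2 = 5.4874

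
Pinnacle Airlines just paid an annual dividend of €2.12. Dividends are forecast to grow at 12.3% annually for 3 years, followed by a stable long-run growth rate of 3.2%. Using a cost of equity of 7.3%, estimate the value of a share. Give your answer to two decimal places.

Two-stage DDM. Project D₁…D_3 at 0.123, terminal growth 0.032, discount at r = 0.073.
D_1 = 2.3808
D_2 = 2.6736
D_3 = 3.0024
Terminal value at t=3: TV = D_4/(r−g) = 3.0985/(0.073−0.032) = 75.5737
P₀ = 2.3808/(1+0.073)^1 + 2.6736/(1+0.073)^2 + 3.0024/(1+0.073)^3 + 75.5737/(1+0.073)^3 = 68.1461

€68.15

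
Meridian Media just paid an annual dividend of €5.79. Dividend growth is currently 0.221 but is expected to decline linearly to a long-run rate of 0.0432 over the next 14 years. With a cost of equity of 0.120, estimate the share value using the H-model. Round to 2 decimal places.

H-model: P₀ = D₀[(1+g_L) + H(g_S−g_L)]/(r−g_L), with H = 14/2 = 7.
P₀ = 5.79 × [(1+0.0432) + 7×(0.221−0.0432)] / (0.12−0.0432)
   = 5.79 × 2.2878 / 0.0768 = 172.4787

€172.48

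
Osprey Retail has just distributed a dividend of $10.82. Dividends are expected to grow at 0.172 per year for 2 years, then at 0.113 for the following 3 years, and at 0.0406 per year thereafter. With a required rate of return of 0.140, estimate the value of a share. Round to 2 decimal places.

$166.68

Three-stage DDM. Project D₁…D_5; terminal Gordon value at t=5 with g = 0.0406; discount at r = 0.14.
D_1 = 12.6810
D_2 = 14.8622
D_3 = 16.5416
D_4 = 18.4108
D_5 = 20.4912
TV_5 = 21.3232/(0.14−0.0406) = 214.5188
P₀ = Σ Dₜ/(1+r)ᵗ + TV_5/(1+r)^5 = 166.6823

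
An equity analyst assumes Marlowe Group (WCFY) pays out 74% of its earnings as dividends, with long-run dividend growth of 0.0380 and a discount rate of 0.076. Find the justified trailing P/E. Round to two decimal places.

Justified trailing P/E = b(1+g)/(r−g) = 0.74×(1+0.038)/(0.076−0.038) = 20.2137

20.21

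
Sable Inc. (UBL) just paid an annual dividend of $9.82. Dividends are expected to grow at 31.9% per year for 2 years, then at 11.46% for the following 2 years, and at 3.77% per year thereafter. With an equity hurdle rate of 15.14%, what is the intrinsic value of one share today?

$158.90

Three-stage DDM. Project D₁…D_4; terminal Gordon value at t=4 with g = 0.0377; discount at r = 0.1514.
D_1 = 12.9526
D_2 = 17.0845
D_3 = 19.0423
D_4 = 21.2246
TV_4 = 22.0247/(0.1514−0.0377) = 193.7093
P₀ = Σ Dₜ/(1+r)ᵗ + TV_4/(1+r)^4 = 158.9039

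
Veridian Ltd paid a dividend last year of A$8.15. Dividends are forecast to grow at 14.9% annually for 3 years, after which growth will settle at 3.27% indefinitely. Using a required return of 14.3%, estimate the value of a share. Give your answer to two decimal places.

Two-stage DDM. Project D₁…D_3 at 0.149, terminal growth 0.0327, discount at r = 0.143.
D_1 = 9.3643
D_2 = 10.7596
D_3 = 12.3628
Terminal value at t=3: TV = D_4/(r−g) = 12.7671/(0.143−0.0327) = 115.7488
P₀ = 9.3643/(1+0.143)^1 + 10.7596/(1+0.143)^2 + 12.3628/(1+0.143)^3 + 115.7488/(1+0.143)^3 = 102.2211

A$102.22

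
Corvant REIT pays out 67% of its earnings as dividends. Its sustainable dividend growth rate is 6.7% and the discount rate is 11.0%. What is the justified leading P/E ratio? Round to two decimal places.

15.58

Justified leading P/E = b/(r−g) = 0.67/(0.11−0.067) = 15.5814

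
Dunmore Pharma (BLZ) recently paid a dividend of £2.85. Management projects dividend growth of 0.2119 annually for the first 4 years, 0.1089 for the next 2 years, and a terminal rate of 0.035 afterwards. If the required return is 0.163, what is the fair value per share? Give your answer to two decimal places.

Three-stage DDM. Project D₁…D_6; terminal Gordon value at t=6 with g = 0.035; discount at r = 0.163.
D_1 = 3.4539
D_2 = 4.1858
D_3 = 5.0728
D_4 = 6.1477
D_5 = 6.8172
D_6 = 7.5596
TV_6 = 7.8241/(0.163−0.035) = 61.1262
P₀ = Σ Dₜ/(1+r)ᵗ + TV_6/(1+r)^6 = 43.6119

£43.61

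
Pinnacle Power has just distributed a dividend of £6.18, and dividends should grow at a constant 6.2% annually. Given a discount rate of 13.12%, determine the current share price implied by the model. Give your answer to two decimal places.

£94.84

Gordon growth model: P₀ = D₁/(r − g). D₁ = 6.18 × (1 + 0.062) = 6.5632.
P₀ = 6.5632 / (0.1312 − 0.062) = 6.5632 / 0.0692 = 94.8434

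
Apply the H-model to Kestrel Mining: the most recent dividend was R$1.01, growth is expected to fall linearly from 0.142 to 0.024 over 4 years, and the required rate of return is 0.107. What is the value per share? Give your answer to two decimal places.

H-model: P₀ = D₀[(1+g_L) + H(g_S−g_L)]/(r−g_L), with H = 4/2 = 2.
P₀ = 1.01 × [(1+0.024) + 2×(0.142−0.024)] / (0.107−0.024)
   = 1.01 × 1.2600 / 0.083 = 15.3325

R$15.33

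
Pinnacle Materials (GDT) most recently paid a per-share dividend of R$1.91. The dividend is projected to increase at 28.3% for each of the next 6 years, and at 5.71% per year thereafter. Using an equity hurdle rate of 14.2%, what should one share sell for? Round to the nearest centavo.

Two-stage DDM. Project D₁…D_6 at 0.283, terminal growth 0.0571, discount at r = 0.142.
D_1 = 2.4505
D_2 = 3.1440
D_3 = 4.0338
D_4 = 5.1754
D_5 = 6.6400
D_6 = 8.5191
Terminal value at t=6: TV = D_7/(r−g) = 9.0055/(0.142−0.0571) = 106.0722
P₀ = 2.4505/(1+0.142)^1 + 3.1440/(1+0.142)^2 + 4.0338/(1+0.142)^3 + 5.1754/(1+0.142)^4 + 6.6400/(1+0.142)^5 + 8.5191/(1+0.142)^6 + 106.0722/(1+0.142)^6 = 65.3864

R$65.39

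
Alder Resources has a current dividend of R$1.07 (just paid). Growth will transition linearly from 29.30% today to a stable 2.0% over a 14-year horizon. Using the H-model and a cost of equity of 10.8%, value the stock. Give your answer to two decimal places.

R$35.64

H-model: P₀ = D₀[(1+g_L) + H(g_S−g_L)]/(r−g_L), with H = 14/2 = 7.
P₀ = 1.07 × [(1+0.02) + 7×(0.293−0.02)] / (0.108−0.02)
   = 1.07 × 2.9310 / 0.088 = 35.6383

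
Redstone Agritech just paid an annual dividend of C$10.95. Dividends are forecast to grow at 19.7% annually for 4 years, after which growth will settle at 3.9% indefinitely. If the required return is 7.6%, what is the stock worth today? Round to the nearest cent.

C$528.51

Two-stage DDM. Project D₁…D_4 at 0.197, terminal growth 0.039, discount at r = 0.076.
D_1 = 13.1071
D_2 = 15.6893
D_3 = 18.7800
D_4 = 22.4797
Terminal value at t=4: TV = D_5/(r−g) = 23.3564/(0.076−0.039) = 631.2546
P₀ = 13.1071/(1+0.076)^1 + 15.6893/(1+0.076)^2 + 18.7800/(1+0.076)^3 + 22.4797/(1+0.076)^4 + 631.2546/(1+0.076)^4 = 528.5070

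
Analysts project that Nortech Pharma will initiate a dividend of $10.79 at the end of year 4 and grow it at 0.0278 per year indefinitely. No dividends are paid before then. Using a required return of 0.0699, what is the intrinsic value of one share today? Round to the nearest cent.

$209.27

Deferred-dividend DDM. At t=3 the remaining stream is a growing perpetuity with first payment D_4 = 10.79.
V_3 = D_4/(r−g) = 10.79/(0.0699−0.0278) = 256.2945
P₀ = V_3/(1+r)^3 = 256.2945/(1+0.0699)^3 = 209.2714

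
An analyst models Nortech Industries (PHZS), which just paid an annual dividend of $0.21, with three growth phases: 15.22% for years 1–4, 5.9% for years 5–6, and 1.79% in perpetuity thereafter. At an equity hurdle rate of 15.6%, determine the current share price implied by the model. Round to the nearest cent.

$2.48

Three-stage DDM. Project D₁…D_6; terminal Gordon value at t=6 with g = 0.0179; discount at r = 0.156.
D_1 = 0.2420
D_2 = 0.2788
D_3 = 0.3212
D_4 = 0.3701
D_5 = 0.3919
D_6 = 0.4151
TV_6 = 0.4225/(0.156−0.0179) = 3.0594
P₀ = Σ Dₜ/(1+r)ᵗ + TV_6/(1+r)^6 = 2.4789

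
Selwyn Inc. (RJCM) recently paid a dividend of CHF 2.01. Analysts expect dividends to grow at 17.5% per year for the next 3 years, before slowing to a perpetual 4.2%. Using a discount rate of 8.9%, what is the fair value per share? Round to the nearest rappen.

Two-stage DDM. Project D₁…D_3 at 0.175, terminal growth 0.042, discount at r = 0.089.
D_1 = 2.3617
D_2 = 2.7751
D_3 = 3.2607
Terminal value at t=3: TV = D_4/(r−g) = 3.3976/(0.089−0.042) = 72.2902
P₀ = 2.3617/(1+0.089)^1 + 2.7751/(1+0.089)^2 + 3.2607/(1+0.089)^3 + 72.2902/(1+0.089)^3 = 63.0088

CHF 63.01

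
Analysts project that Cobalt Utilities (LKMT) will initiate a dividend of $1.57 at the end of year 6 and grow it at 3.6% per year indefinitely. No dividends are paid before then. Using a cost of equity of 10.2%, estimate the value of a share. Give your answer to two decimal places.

$14.64

Deferred-dividend DDM. At t=5 the remaining stream is a growing perpetuity with first payment D_6 = 1.57.
V_5 = D_6/(r−g) = 1.57/(0.102−0.036) = 23.7879
P₀ = V_5/(1+r)^5 = 23.7879/(1+0.102)^5 = 14.6369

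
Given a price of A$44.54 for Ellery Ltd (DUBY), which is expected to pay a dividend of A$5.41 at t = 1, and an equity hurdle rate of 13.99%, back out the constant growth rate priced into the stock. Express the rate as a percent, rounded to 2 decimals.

From P₀ = D₁/(r − g), the implied growth is g = r − D₁/P₀.
g = 0.1399 − 5.41/44.54 = 0.1399 − 0.12146 = 0.01844

1.84%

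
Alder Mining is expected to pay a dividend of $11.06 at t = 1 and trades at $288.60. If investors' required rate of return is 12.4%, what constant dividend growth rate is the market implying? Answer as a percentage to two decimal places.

From P₀ = D₁/(r − g), the implied growth is g = r − D₁/P₀.
g = 0.124 − 11.06/288.60 = 0.124 − 0.03832 = 0.08568

8.57%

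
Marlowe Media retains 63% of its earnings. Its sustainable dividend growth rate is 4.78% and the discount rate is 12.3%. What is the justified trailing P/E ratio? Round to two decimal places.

5.16

Payout ratio b = 1 − 0.63 = 0.37.
Justified trailing P/E = b(1+g)/(r−g) = 0.37×(1+0.0478)/(0.123−0.0478) = 5.1554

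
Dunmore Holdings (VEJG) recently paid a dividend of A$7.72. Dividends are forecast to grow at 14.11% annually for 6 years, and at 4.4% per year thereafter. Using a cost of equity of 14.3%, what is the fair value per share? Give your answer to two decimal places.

Two-stage DDM. Project D₁…D_6 at 0.1411, terminal growth 0.044, discount at r = 0.143.
D_1 = 8.8093
D_2 = 10.0523
D_3 = 11.4707
D_4 = 13.0892
D_5 = 14.9361
D_6 = 17.0435
Terminal value at t=6: TV = D_7/(r−g) = 17.7934/(0.143−0.044) = 179.7318
P₀ = 8.8093/(1+0.143)^1 + 10.0523/(1+0.143)^2 + 11.4707/(1+0.143)^3 + 13.0892/(1+0.143)^4 + 14.9361/(1+0.143)^5 + 17.0435/(1+0.143)^6 + 179.7318/(1+0.143)^6 = 126.6536

A$126.65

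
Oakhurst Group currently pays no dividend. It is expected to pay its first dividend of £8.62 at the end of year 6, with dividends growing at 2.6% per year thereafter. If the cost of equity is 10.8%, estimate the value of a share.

Deferred-dividend DDM. At t=5 the remaining stream is a growing perpetuity with first payment D_6 = 8.62.
V_5 = D_6/(r−g) = 8.62/(0.108−0.026) = 105.1220
P₀ = V_5/(1+r)^5 = 105.1220/(1+0.108)^5 = 62.9498

£62.95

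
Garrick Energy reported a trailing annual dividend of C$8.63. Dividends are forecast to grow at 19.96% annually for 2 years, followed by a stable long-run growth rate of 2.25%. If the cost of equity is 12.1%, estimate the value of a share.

C$121.71

Two-stage DDM. Project D₁…D_2 at 0.1996, terminal growth 0.0225, discount at r = 0.121.
D_1 = 10.3525
D_2 = 12.4189
Terminal value at t=2: TV = D_3/(r−g) = 12.6983/(0.121−0.0225) = 128.9172
P₀ = 10.3525/(1+0.121)^1 + 12.4189/(1+0.121)^2 + 128.9172/(1+0.121)^2 = 121.7064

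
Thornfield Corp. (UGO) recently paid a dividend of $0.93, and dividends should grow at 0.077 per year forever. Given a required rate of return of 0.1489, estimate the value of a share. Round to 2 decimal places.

$13.93

Gordon growth model: P₀ = D₁/(r − g). D₁ = 0.93 × (1 + 0.077) = 1.0016.
P₀ = 1.0016 / (0.1489 − 0.077) = 1.0016 / 0.0719 = 13.9306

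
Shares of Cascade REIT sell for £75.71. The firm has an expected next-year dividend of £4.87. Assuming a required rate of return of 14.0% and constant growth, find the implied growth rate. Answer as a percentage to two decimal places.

From P₀ = D₁/(r − g), the implied growth is g = r − D₁/P₀.
g = 0.14 − 4.87/75.71 = 0.14 − 0.06432 = 0.07568

7.57%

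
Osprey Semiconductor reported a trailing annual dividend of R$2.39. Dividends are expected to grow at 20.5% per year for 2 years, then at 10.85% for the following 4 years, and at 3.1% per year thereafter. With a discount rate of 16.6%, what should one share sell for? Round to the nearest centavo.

Three-stage DDM. Project D₁…D_6; terminal Gordon value at t=6 with g = 0.031; discount at r = 0.166.
D_1 = 2.8800
D_2 = 3.4703
D_3 = 3.8469
D_4 = 4.2643
D_5 = 4.7269
D_6 = 5.2398
TV_6 = 5.4022/(0.166−0.031) = 40.0166
P₀ = Σ Dₜ/(1+r)ᵗ + TV_6/(1+r)^6 = 29.9584

R$29.96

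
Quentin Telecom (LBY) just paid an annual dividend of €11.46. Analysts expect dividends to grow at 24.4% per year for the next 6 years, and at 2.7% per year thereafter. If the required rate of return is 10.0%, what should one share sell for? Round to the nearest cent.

Two-stage DDM. Project D₁…D_6 at 0.244, terminal growth 0.027, discount at r = 0.1.
D_1 = 14.2562
D_2 = 17.7348
D_3 = 22.0620
D_4 = 27.4452
D_5 = 34.1418
D_6 = 42.4724
Terminal value at t=6: TV = D_7/(r−g) = 43.6192/(0.1−0.027) = 597.5228
P₀ = 14.2562/(1+0.1)^1 + 17.7348/(1+0.1)^2 + 22.0620/(1+0.1)^3 + 27.4452/(1+0.1)^4 + 34.1418/(1+0.1)^5 + 42.4724/(1+0.1)^6 + 597.5228/(1+0.1)^6 = 445.3980

€445.40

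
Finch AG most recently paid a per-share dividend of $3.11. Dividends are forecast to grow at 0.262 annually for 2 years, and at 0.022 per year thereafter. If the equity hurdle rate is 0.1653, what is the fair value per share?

Two-stage DDM. Project D₁…D_2 at 0.262, terminal growth 0.022, discount at r = 0.1653.
D_1 = 3.9248
D_2 = 4.9531
Terminal value at t=2: TV = D_3/(r−g) = 5.0621/(0.1653−0.022) = 35.3251
P₀ = 3.9248/(1+0.1653)^1 + 4.9531/(1+0.1653)^2 + 35.3251/(1+0.1653)^2 = 33.0297

$33.03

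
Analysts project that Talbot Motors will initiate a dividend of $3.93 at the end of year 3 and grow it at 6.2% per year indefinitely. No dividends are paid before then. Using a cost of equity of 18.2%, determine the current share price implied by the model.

$23.44

Deferred-dividend DDM. At t=2 the remaining stream is a growing perpetuity with first payment D_3 = 3.93.
V_2 = D_3/(r−g) = 3.93/(0.182−0.062) = 32.7500
P₀ = V_2/(1+r)^2 = 32.7500/(1+0.182)^2 = 23.4410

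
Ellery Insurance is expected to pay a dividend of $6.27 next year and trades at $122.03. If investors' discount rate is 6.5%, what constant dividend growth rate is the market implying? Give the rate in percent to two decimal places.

1.36%

From P₀ = D₁/(r − g), the implied growth is g = r − D₁/P₀.
g = 0.065 − 6.27/122.03 = 0.065 − 0.05138 = 0.01362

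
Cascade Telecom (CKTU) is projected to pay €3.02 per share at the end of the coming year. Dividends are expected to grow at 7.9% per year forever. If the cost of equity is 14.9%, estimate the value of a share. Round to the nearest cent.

€43.14

Gordon growth model: P₀ = D₁/(r − g), with D₁ = 3.02 given directly.
P₀ = 3.0200 / (0.149 − 0.079) = 3.0200 / 0.07 = 43.1429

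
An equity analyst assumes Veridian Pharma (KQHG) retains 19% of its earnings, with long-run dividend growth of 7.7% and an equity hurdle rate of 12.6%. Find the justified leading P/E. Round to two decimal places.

16.53

Payout ratio b = 1 − 0.19 = 0.81.
Justified leading P/E = b/(r−g) = 0.81/(0.126−0.077) = 16.5306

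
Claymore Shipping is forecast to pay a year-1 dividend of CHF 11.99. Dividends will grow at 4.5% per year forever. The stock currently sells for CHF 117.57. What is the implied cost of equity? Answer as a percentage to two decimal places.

Rearranging the constant-growth DDM: r = D₁/P₀ + g.
r = 11.9900 / 117.57 + 0.045 = 0.10198 + 0.045 = 0.14698

14.70%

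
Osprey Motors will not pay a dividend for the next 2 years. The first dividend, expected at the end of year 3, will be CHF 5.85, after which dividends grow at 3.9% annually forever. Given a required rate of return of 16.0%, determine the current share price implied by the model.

Deferred-dividend DDM. At t=2 the remaining stream is a growing perpetuity with first payment D_3 = 5.85.
V_2 = D_3/(r−g) = 5.85/(0.16−0.039) = 48.3471
P₀ = V_2/(1+r)^2 = 48.3471/(1+0.16)^2 = 35.9298

CHF 35.93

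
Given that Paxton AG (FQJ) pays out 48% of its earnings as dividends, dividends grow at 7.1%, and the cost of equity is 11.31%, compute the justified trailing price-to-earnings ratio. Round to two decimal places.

Justified trailing P/E = b(1+g)/(r−g) = 0.48×(1+0.071)/(0.1131−0.071) = 12.2109

12.21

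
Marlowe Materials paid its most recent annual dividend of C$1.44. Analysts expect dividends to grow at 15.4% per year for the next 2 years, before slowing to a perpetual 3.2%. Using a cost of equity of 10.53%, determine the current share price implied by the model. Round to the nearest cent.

C$25.17

Two-stage DDM. Project D₁…D_2 at 0.154, terminal growth 0.032, discount at r = 0.1053.
D_1 = 1.6618
D_2 = 1.9177
Terminal value at t=2: TV = D_3/(r−g) = 1.9790/(0.1053−0.032) = 26.9991
P₀ = 1.6618/(1+0.1053)^1 + 1.9177/(1+0.1053)^2 + 26.9991/(1+0.1053)^2 = 25.1730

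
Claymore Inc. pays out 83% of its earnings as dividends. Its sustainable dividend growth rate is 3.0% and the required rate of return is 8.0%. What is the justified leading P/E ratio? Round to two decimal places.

Justified leading P/E = b/(r−g) = 0.83/(0.08−0.03) = 16.6000

16.60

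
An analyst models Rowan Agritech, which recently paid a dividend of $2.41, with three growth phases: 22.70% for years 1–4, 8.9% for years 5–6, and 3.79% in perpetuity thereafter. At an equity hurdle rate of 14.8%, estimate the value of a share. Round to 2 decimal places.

Three-stage DDM. Project D₁…D_6; terminal Gordon value at t=6 with g = 0.0379; discount at r = 0.148.
D_1 = 2.9571
D_2 = 3.6283
D_3 = 4.4520
D_4 = 5.4625
D_5 = 5.9487
D_6 = 6.4782
TV_6 = 6.7237/(0.148−0.0379) = 61.0688
P₀ = Σ Dₜ/(1+r)ᵗ + TV_6/(1+r)^6 = 43.9090

$43.91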